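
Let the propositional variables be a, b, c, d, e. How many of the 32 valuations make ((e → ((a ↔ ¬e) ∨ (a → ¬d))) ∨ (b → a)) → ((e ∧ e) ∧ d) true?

8

Initial set: {(((e → ((a ↔ ¬e) ∨ (a → ¬d))) ∨ (b → a)) → ((e ∧ e) ∧ d))}.
(((e → ((a ↔ ¬e) ∨ (a → ¬d))) ∨ (b → a)) → ((e ∧ e) ∧ d)): β-rule — branch into ¬((e → ((a ↔ ¬e) ∨ (a → ¬d))) ∨ (b → a))  //  ((e ∧ e) ∧ d).
  branch 1 (add ¬((e → ((a ↔ ¬e) ∨ (a → ¬d))) ∨ (b → a))):
    ¬((e → ((a ↔ ¬e) ∨ (a → ¬d))) ∨ (b → a)): α-rule — add ¬(e → ((a ↔ ¬e) ∨ (a → ¬d))), ¬(b → a).
    ¬(e → ((a ↔ ¬e) ∨ (a → ¬d))): α-rule — add e, ¬((a ↔ ¬e) ∨ (a → ¬d)).
    ¬(b → a): α-rule — add b, ¬a.
    ¬((a ↔ ¬e) ∨ (a → ¬d)): α-rule — add ¬(a ↔ ¬e), ¬(a → ¬d).
    ¬(a → ¬d): α-rule — add a, ¬¬d.
    × closes — contains both a and ¬a.
  branch 2 (add ((e ∧ e) ∧ d)):
    ((e ∧ e) ∧ d): α-rule — add (e ∧ e), d.
    (e ∧ e): α-rule — add e, e.
    ○ open, literals {d=1, e=1}.
1 branch closed, 1 open.
Each open branch fixes some atoms; the unmentioned ones are free. Counting distinct full assignments: branch {d=1, e=1} (a, b, c) contributes 8 new. Total: 8.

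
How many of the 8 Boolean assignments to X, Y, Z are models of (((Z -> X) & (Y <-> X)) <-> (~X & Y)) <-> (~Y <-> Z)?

Initial set: {((((Z -> X) & (Y <-> X)) <-> (~X & Y)) <-> (~Y <-> Z))}.
((((Z -> X) & (Y <-> X)) <-> (~X & Y)) <-> (~Y <-> Z)): β-rule — branch into (((Z -> X) & (Y <-> X)) <-> (~X & Y)), (~Y <-> Z)  //  ~(((Z -> X) & (Y <-> X)) <-> (~X & Y)), ~(~Y <-> Z).
  branch 1 (add (((Z -> X) & (Y <-> X)) <-> (~X & Y)), (~Y <-> Z)):
    (((Z -> X) & (Y <-> X)) <-> (~X & Y)): β-rule — branch into ((Z -> X) & (Y <-> X)), (~X & Y)  //  ~((Z -> X) & (Y <-> X)), ~(~X & Y).
      branch 1.1 (add ((Z -> X) & (Y <-> X)), (~X & Y)):
        ((Z -> X) & (Y <-> X)): α-rule — add (Z -> X), (Y <-> X).
        (~X & Y): α-rule — add ~X, Y.
        (~Y <-> Z): β-rule — branch into ~Y, Z  //  ~~Y, ~Z.
          branch 1.1.1 (add ~Y, Z):
            × closes — contains both Y and ~Y.
          branch 1.1.2 (add ~~Y, ~Z):
            (Z -> X): β-rule — branch into ~Z  //  X.
              branch 1.1.2.1 (add ~Z):
                (Y <-> X): β-rule — branch into Y, X  //  ~Y, ~X.
                  branch 1.1.2.1.1 (add Y, X):
                    × closes — contains both X and ~X.
                  branch 1.1.2.1.2 (add ~Y, ~X):
                    × closes — contains both Y and ~Y.
              branch 1.1.2.2 (add X):
                × closes — contains both X and ~X.
      branch 1.2 (add ~((Z -> X) & (Y <-> X)), ~(~X & Y)):
        (~Y <-> Z): β-rule — branch into ~Y, Z  //  ~~Y, ~Z.
          branch 1.2.1 (add ~Y, Z):
            ~((Z -> X) & (Y <-> X)): β-rule — branch into ~(Z -> X)  //  ~(Y <-> X).
              branch 1.2.1.1 (add ~(Z -> X)):
                ~(Z -> X): α-rule — add Z, ~X.
                ~(~X & Y): β-rule — branch into ~~X  //  ~Y.
                  branch 1.2.1.1.1 (add ~~X):
                    × closes — contains both X and ~X.
                  branch 1.2.1.1.2 (add ~Y):
                    ○ open, literals {X=F, Y=F, Z=T}.
              branch 1.2.1.2 (add ~(Y <-> X)):
                ~(~X & Y): β-rule — branch into ~~X  //  ~Y.
                  branch 1.2.1.2.1 (add ~~X):
                    ~(Y <-> X): β-rule — branch into Y, ~X  //  ~Y, X.
                      branch 1.2.1.2.1.1 (add Y, ~X):
                        × closes — contains both Y and ~Y.
                      branch 1.2.1.2.1.2 (add ~Y, X):
                        ○ open, literals {X=T, Y=F, Z=T}.
                  branch 1.2.1.2.2 (add ~Y):
                    ~(Y <-> X): β-rule — branch into Y, ~X  //  ~Y, X.
                      branch 1.2.1.2.2.1 (add Y, ~X):
                        × closes — contains both Y and ~Y.
                      branch 1.2.1.2.2.2 (add ~Y, X):
                        ○ open, literals {X=T, Y=F, Z=T}.
          branch 1.2.2 (add ~~Y, ~Z):
            ~((Z -> X) & (Y <-> X)): β-rule — branch into ~(Z -> X)  //  ~(Y <-> X).
              branch 1.2.2.1 (add ~(Z -> X)):
                ~(Z -> X): α-rule — add Z, ~X.
                × closes — contains both Z and ~Z.
              branch 1.2.2.2 (add ~(Y <-> X)):
                ~(~X & Y): β-rule — branch into ~~X  //  ~Y.
                  branch 1.2.2.2.1 (add ~~X):
                    ~(Y <-> X): β-rule — branch into Y, ~X  //  ~Y, X.
                      branch 1.2.2.2.1.1 (add Y, ~X):
                        × closes — contains both X and ~X.
                      branch 1.2.2.2.1.2 (add ~Y, X):
                        × closes — contains both Y and ~Y.
                  branch 1.2.2.2.2 (add ~Y):
                    × closes — contains both Y and ~Y.
  branch 2 (add ~(((Z -> X) & (Y <-> X)) <-> (~X & Y)), ~(~Y <-> Z)):
    ~(((Z -> X) & (Y <-> X)) <-> (~X & Y)): β-rule — branch into ((Z -> X) & (Y <-> X)), ~(~X & Y)  //  ~((Z -> X) & (Y <-> X)), (~X & Y).
      branch 2.1 (add ((Z -> X) & (Y <-> X)), ~(~X & Y)):
        ((Z -> X) & (Y <-> X)): α-rule — add (Z -> X), (Y <-> X).
        ~(~Y <-> Z): β-rule — branch into ~Y, ~Z  //  ~~Y, Z.
          branch 2.1.1 (add ~Y, ~Z):
            ~(~X & Y): β-rule — branch into ~~X  //  ~Y.
              branch 2.1.1.1 (add ~~X):
                (Z -> X): β-rule — branch into ~Z  //  X.
                  branch 2.1.1.1.1 (add ~Z):
                    (Y <-> X): β-rule — branch into Y, X  //  ~Y, ~X.
                      branch 2.1.1.1.1.1 (add Y, X):
                        × closes — contains both Y and ~Y.
                      branch 2.1.1.1.1.2 (add ~Y, ~X):
                        × closes — contains both X and ~X.
                  branch 2.1.1.1.2 (add X):
                    (Y <-> X): β-rule — branch into Y, X  //  ~Y, ~X.
                      branch 2.1.1.1.2.1 (add Y, X):
                        × closes — contains both Y and ~Y.
                      branch 2.1.1.1.2.2 (add ~Y, ~X):
                        × closes — contains both X and ~X.
              branch 2.1.1.2 (add ~Y):
                (Z -> X): β-rule — branch into ~Z  //  X.
                  branch 2.1.1.2.1 (add ~Z):
                    (Y <-> X): β-rule — branch into Y, X  //  ~Y, ~X.
                      branch 2.1.1.2.1.1 (add Y, X):
                        × closes — contains both Y and ~Y.
                      branch 2.1.1.2.1.2 (add ~Y, ~X):
                        ○ open, literals {X=F, Y=F, Z=F}.
                  branch 2.1.1.2.2 (add X):
                    (Y <-> X): β-rule — branch into Y, X  //  ~Y, ~X.
                      branch 2.1.1.2.2.1 (add Y, X):
                        × closes — contains both Y and ~Y.
                      branch 2.1.1.2.2.2 (add ~Y, ~X):
                        × closes — contains both X and ~X.
          branch 2.1.2 (add ~~Y, Z):
            ~(~X & Y): β-rule — branch into ~~X  //  ~Y.
              branch 2.1.2.1 (add ~~X):
                (Z -> X): β-rule — branch into ~Z  //  X.
                  branch 2.1.2.1.1 (add ~Z):
                    × closes — contains both Z and ~Z.
                  branch 2.1.2.1.2 (add X):
                    (Y <-> X): β-rule — branch into Y, X  //  ~Y, ~X.
                      branch 2.1.2.1.2.1 (add Y, X):
                        ○ open, literals {X=T, Y=T, Z=T}.
                      branch 2.1.2.1.2.2 (add ~Y, ~X):
                        × closes — contains both Y and ~Y.
              branch 2.1.2.2 (add ~Y):
                × closes — contains both Y and ~Y.
      branch 2.2 (add ~((Z -> X) & (Y <-> X)), (~X & Y)):
        (~X & Y): α-rule — add ~X, Y.
        ~(~Y <-> Z): β-rule — branch into ~Y, ~Z  //  ~~Y, Z.
          branch 2.2.1 (add ~Y, ~Z):
            × closes — contains both Y and ~Y.
          branch 2.2.2 (add ~~Y, Z):
            ~((Z -> X) & (Y <-> X)): β-rule — branch into ~(Z -> X)  //  ~(Y <-> X).
              branch 2.2.2.1 (add ~(Z -> X)):
                ~(Z -> X): α-rule — add Z, ~X.
                ○ open, literals {X=F, Y=T, Z=T}.
              branch 2.2.2.2 (add ~(Y <-> X)):
                ~(Y <-> X): β-rule — branch into Y, ~X  //  ~Y, X.
                  branch 2.2.2.2.1 (add Y, ~X):
                    ○ open, literals {X=F, Y=T, Z=T}.
                  branch 2.2.2.2.2 (add ~Y, X):
                    × closes — contains both Y and ~Y.
23 branches closed, 7 open.
Each open branch fixes some atoms; the unmentioned ones are free. Counting distinct full assignments: branch {X=F, Y=F, Z=T} (none free) contributes 1 new; branch {X=T, Y=F, Z=T} (none free) contributes 1 new; branch {X=T, Y=F, Z=T} (none free) contributes 0 new; branch {X=F, Y=F, Z=F} (none free) contributes 1 new; branch {X=T, Y=T, Z=T} (none free) contributes 1 new; branch {X=F, Y=T, Z=T} (none free) contributes 1 new; branch {X=F, Y=T, Z=T} (none free) contributes 0 new. Total: 5.

5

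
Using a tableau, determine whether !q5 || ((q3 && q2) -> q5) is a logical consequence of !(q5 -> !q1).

Yes

Initial set: {T !(q5 -> !q1); F (!q5 || ((q3 && q2) -> q5))}.
T !(q5 -> !q1): α-rule — add T q5, F !q1.
F (!q5 || ((q3 && q2) -> q5)): α-rule — add F !q5, F ((q3 && q2) -> q5).
F ((q3 && q2) -> q5): α-rule — add T (q3 && q2), F q5.
× closes — contains both q5 and !q5.
All 1 branch closes.
Every branch closed, so the premises entail the conclusion.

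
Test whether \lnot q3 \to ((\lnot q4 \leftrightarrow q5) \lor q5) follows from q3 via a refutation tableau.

Initial set: {q3; \lnot (\lnot q3 \to ((\lnot q4 \leftrightarrow q5) \lor q5))}.
\lnot (\lnot q3 \to ((\lnot q4 \leftrightarrow q5) \lor q5)): α-rule — add \lnot q3, \lnot ((\lnot q4 \leftrightarrow q5) \lor q5).
× closes — contains both q3 and \lnot q3.
All 1 branch closes.
Every branch closed, so the premises entail the conclusion.

Yes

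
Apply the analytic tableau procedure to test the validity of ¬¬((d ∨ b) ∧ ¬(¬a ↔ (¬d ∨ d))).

Assume the negation and expand:
Initial set: {¬¬¬((d ∨ b) ∧ ¬(¬a ↔ (¬d ∨ d)))}.
¬¬¬((d ∨ b) ∧ ¬(¬a ↔ (¬d ∨ d))): drop double negation, giving ¬((d ∨ b) ∧ ¬(¬a ↔ (¬d ∨ d))).
¬((d ∨ b) ∧ ¬(¬a ↔ (¬d ∨ d))): β-rule — branch into ¬(d ∨ b)  //  ¬¬(¬a ↔ (¬d ∨ d)).
  branch 1 (add ¬(d ∨ b)):
    ¬(d ∨ b): α-rule — add ¬d, ¬b.
    ○ open, literals {b=false, d=false}.
  branch 2 (add ¬¬(¬a ↔ (¬d ∨ d))):
    ¬¬(¬a ↔ (¬d ∨ d)): β-rule — branch into ¬a, (¬d ∨ d)  //  ¬¬a, ¬(¬d ∨ d).
      branch 2.1 (add ¬a, (¬d ∨ d)):
        (¬d ∨ d): β-rule — branch into ¬d  //  d.
          branch 2.1.1 (add ¬d):
            ○ open, literals {a=false, d=false}.
          branch 2.1.2 (add d):
            ○ open, literals {a=false, d=true}.
      branch 2.2 (add ¬¬a, ¬(¬d ∨ d)):
        ¬(¬d ∨ d): α-rule — add ¬¬d, ¬d.
        × closes — contains both d and ¬d.
1 branch closed, 3 open.
An open branch gives a countermodel: b=false, d=false (unmentioned atoms arbitrary); under it the original formula is false.

Not valid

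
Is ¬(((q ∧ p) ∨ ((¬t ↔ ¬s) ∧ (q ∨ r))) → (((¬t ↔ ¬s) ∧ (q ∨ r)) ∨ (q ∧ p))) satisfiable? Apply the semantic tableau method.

Initial set: {T ¬(((q ∧ p) ∨ ((¬t ↔ ¬s) ∧ (q ∨ r))) → (((¬t ↔ ¬s) ∧ (q ∨ r)) ∨ (q ∧ p)))}.
T ¬(((q ∧ p) ∨ ((¬t ↔ ¬s) ∧ (q ∨ r))) → (((¬t ↔ ¬s) ∧ (q ∨ r)) ∨ (q ∧ p))): α-rule — add T ((q ∧ p) ∨ ((¬t ↔ ¬s) ∧ (q ∨ r))), F (((¬t ↔ ¬s) ∧ (q ∨ r)) ∨ (q ∧ p)).
F (((¬t ↔ ¬s) ∧ (q ∨ r)) ∨ (q ∧ p)): α-rule — add F ((¬t ↔ ¬s) ∧ (q ∨ r)), F (q ∧ p).
T ((q ∧ p) ∨ ((¬t ↔ ¬s) ∧ (q ∨ r))): β-rule — branch into T (q ∧ p)  //  T ((¬t ↔ ¬s) ∧ (q ∨ r)).
  branch 1 (add T (q ∧ p)):
    T (q ∧ p): α-rule — add T q, T p.
    F ((¬t ↔ ¬s) ∧ (q ∨ r)): β-rule — branch into F (¬t ↔ ¬s)  //  F (q ∨ r).
      branch 1.1 (add F (¬t ↔ ¬s)):
        F (q ∧ p): β-rule — branch into F q  //  F p.
          branch 1.1.1 (add F q):
            × closes — contains both q and ¬q.
          branch 1.1.2 (add F p):
            × closes — contains both p and ¬p.
      branch 1.2 (add F (q ∨ r)):
        F (q ∨ r): α-rule — add F q, F r.
        × closes — contains both q and ¬q.
  branch 2 (add T ((¬t ↔ ¬s) ∧ (q ∨ r))):
    T ((¬t ↔ ¬s) ∧ (q ∨ r)): α-rule — add T (¬t ↔ ¬s), T (q ∨ r).
    F ((¬t ↔ ¬s) ∧ (q ∨ r)): β-rule — branch into F (¬t ↔ ¬s)  //  F (q ∨ r).
      branch 2.1 (add F (¬t ↔ ¬s)):
        F (q ∧ p): β-rule — branch into F q  //  F p.
          branch 2.1.1 (add F q):
            T (¬t ↔ ¬s): β-rule — branch into T ¬t, T ¬s  //  F ¬t, F ¬s.
              branch 2.1.1.1 (add T ¬t, T ¬s):
                T (q ∨ r): β-rule — branch into T q  //  T r.
                  branch 2.1.1.1.1 (add T q):
                    × closes — contains both q and ¬q.
                  branch 2.1.1.1.2 (add T r):
                    F (¬t ↔ ¬s): β-rule — branch into T ¬t, F ¬s  //  F ¬t, T ¬s.
                      branch 2.1.1.1.2.1 (add T ¬t, F ¬s):
                        × closes — contains both s and ¬s.
                      branch 2.1.1.1.2.2 (add F ¬t, T ¬s):
                        × closes — contains both t and ¬t.
              branch 2.1.1.2 (add F ¬t, F ¬s):
                T (q ∨ r): β-rule — branch into T q  //  T r.
                  branch 2.1.1.2.1 (add T q):
                    × closes — contains both q and ¬q.
                  branch 2.1.1.2.2 (add T r):
                    F (¬t ↔ ¬s): β-rule — branch into T ¬t, F ¬s  //  F ¬t, T ¬s.
                      branch 2.1.1.2.2.1 (add T ¬t, F ¬s):
                        × closes — contains both t and ¬t.
                      branch 2.1.1.2.2.2 (add F ¬t, T ¬s):
                        × closes — contains both s and ¬s.
          branch 2.1.2 (add F p):
            T (¬t ↔ ¬s): β-rule — branch into T ¬t, T ¬s  //  F ¬t, F ¬s.
              branch 2.1.2.1 (add T ¬t, T ¬s):
                T (q ∨ r): β-rule — branch into T q  //  T r.
                  branch 2.1.2.1.1 (add T q):
                    F (¬t ↔ ¬s): β-rule — branch into T ¬t, F ¬s  //  F ¬t, T ¬s.
                      branch 2.1.2.1.1.1 (add T ¬t, F ¬s):
                        × closes — contains both s and ¬s.
                      branch 2.1.2.1.1.2 (add F ¬t, T ¬s):
                        × closes — contains both t and ¬t.
                  branch 2.1.2.1.2 (add T r):
                    F (¬t ↔ ¬s): β-rule — branch into T ¬t, F ¬s  //  F ¬t, T ¬s.
                      branch 2.1.2.1.2.1 (add T ¬t, F ¬s):
                        × closes — contains both s and ¬s.
                      branch 2.1.2.1.2.2 (add F ¬t, T ¬s):
                        × closes — contains both t and ¬t.
              branch 2.1.2.2 (add F ¬t, F ¬s):
                T (q ∨ r): β-rule — branch into T q  //  T r.
                  branch 2.1.2.2.1 (add T q):
                    F (¬t ↔ ¬s): β-rule — branch into T ¬t, F ¬s  //  F ¬t, T ¬s.
                      branch 2.1.2.2.1.1 (add T ¬t, F ¬s):
                        × closes — contains both t and ¬t.
                      branch 2.1.2.2.1.2 (add F ¬t, T ¬s):
                        × closes — contains both s and ¬s.
                  branch 2.1.2.2.2 (add T r):
                    F (¬t ↔ ¬s): β-rule — branch into T ¬t, F ¬s  //  F ¬t, T ¬s.
                      branch 2.1.2.2.2.1 (add T ¬t, F ¬s):
                        × closes — contains both t and ¬t.
                      branch 2.1.2.2.2.2 (add F ¬t, T ¬s):
                        × closes — contains both s and ¬s.
      branch 2.2 (add F (q ∨ r)):
        F (q ∨ r): α-rule — add F q, F r.
        F (q ∧ p): β-rule — branch into F q  //  F p.
          branch 2.2.1 (add F q):
            T (¬t ↔ ¬s): β-rule — branch into T ¬t, T ¬s  //  F ¬t, F ¬s.
              branch 2.2.1.1 (add T ¬t, T ¬s):
                T (q ∨ r): β-rule — branch into T q  //  T r.
                  branch 2.2.1.1.1 (add T q):
                    × closes — contains both q and ¬q.
                  branch 2.2.1.1.2 (add T r):
                    × closes — contains both r and ¬r.
              branch 2.2.1.2 (add F ¬t, F ¬s):
                T (q ∨ r): β-rule — branch into T q  //  T r.
                  branch 2.2.1.2.1 (add T q):
                    × closes — contains both q and ¬q.
                  branch 2.2.1.2.2 (add T r):
                    × closes — contains both r and ¬r.
          branch 2.2.2 (add F p):
            T (¬t ↔ ¬s): β-rule — branch into T ¬t, T ¬s  //  F ¬t, F ¬s.
              branch 2.2.2.1 (add T ¬t, T ¬s):
                T (q ∨ r): β-rule — branch into T q  //  T r.
                  branch 2.2.2.1.1 (add T q):
                    × closes — contains both q and ¬q.
                  branch 2.2.2.1.2 (add T r):
                    × closes — contains both r and ¬r.
              branch 2.2.2.2 (add F ¬t, F ¬s):
                T (q ∨ r): β-rule — branch into T q  //  T r.
                  branch 2.2.2.2.1 (add T q):
                    × closes — contains both q and ¬q.
                  branch 2.2.2.2.2 (add T r):
                    × closes — contains both r and ¬r.
All 25 branches close.
Every branch closed; the formula is unsatisfiable.

Unsatisfiable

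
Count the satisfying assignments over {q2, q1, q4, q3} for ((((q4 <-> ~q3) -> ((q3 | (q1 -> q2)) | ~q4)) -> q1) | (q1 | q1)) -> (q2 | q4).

Initial set: {(((((q4 <-> ~q3) -> ((q3 | (q1 -> q2)) | ~q4)) -> q1) | (q1 | q1)) -> (q2 | q4))}.
(((((q4 <-> ~q3) -> ((q3 | (q1 -> q2)) | ~q4)) -> q1) | (q1 | q1)) -> (q2 | q4)): β-rule — branch into ~((((q4 <-> ~q3) -> ((q3 | (q1 -> q2)) | ~q4)) -> q1) | (q1 | q1))  //  (q2 | q4).
  branch 1 (add ~((((q4 <-> ~q3) -> ((q3 | (q1 -> q2)) | ~q4)) -> q1) | (q1 | q1))):
    ~((((q4 <-> ~q3) -> ((q3 | (q1 -> q2)) | ~q4)) -> q1) | (q1 | q1)): α-rule — add ~(((q4 <-> ~q3) -> ((q3 | (q1 -> q2)) | ~q4)) -> q1), ~(q1 | q1).
    ~(((q4 <-> ~q3) -> ((q3 | (q1 -> q2)) | ~q4)) -> q1): α-rule — add ((q4 <-> ~q3) -> ((q3 | (q1 -> q2)) | ~q4)), ~q1.
    ~(q1 | q1): α-rule — add ~q1, ~q1.
    ((q4 <-> ~q3) -> ((q3 | (q1 -> q2)) | ~q4)): β-rule — branch into ~(q4 <-> ~q3)  //  ((q3 | (q1 -> q2)) | ~q4).
      branch 1.1 (add ~(q4 <-> ~q3)):
        ~(q4 <-> ~q3): β-rule — branch into q4, ~~q3  //  ~q4, ~q3.
          branch 1.1.1 (add q4, ~~q3):
            ○ open, literals {q1=0, q3=1, q4=1}.
          branch 1.1.2 (add ~q4, ~q3):
            ○ open, literals {q1=0, q3=0, q4=0}.
      branch 1.2 (add ((q3 | (q1 -> q2)) | ~q4)):
        ((q3 | (q1 -> q2)) | ~q4): β-rule — branch into (q3 | (q1 -> q2))  //  ~q4.
          branch 1.2.1 (add (q3 | (q1 -> q2))):
            (q3 | (q1 -> q2)): β-rule — branch into q3  //  (q1 -> q2).
              branch 1.2.1.1 (add q3):
                ○ open, literals {q1=0, q3=1}.
              branch 1.2.1.2 (add (q1 -> q2)):
                (q1 -> q2): β-rule — branch into ~q1  //  q2.
                  branch 1.2.1.2.1 (add ~q1):
                    ○ open, literals {q1=0}.
                  branch 1.2.1.2.2 (add q2):
                    ○ open, literals {q1=0, q2=1}.
          branch 1.2.2 (add ~q4):
            ○ open, literals {q1=0, q4=0}.
  branch 2 (add (q2 | q4)):
    (q2 | q4): β-rule — branch into q2  //  q4.
      branch 2.1 (add q2):
        ○ open, literals {q2=1}.
      branch 2.2 (add q4):
        ○ open, literals {q4=1}.
0 branches closed, 8 open.
Each open branch fixes some atoms; the unmentioned ones are free. Counting distinct full assignments: branch {q1=0, q3=1, q4=1} (q2) contributes 2 new; branch {q1=0, q3=0, q4=0} (q2) contributes 2 new; branch {q1=0, q3=1} (q2, q4) contributes 2 new; branch {q1=0} (q2, q4, q3) contributes 2 new; branch {q1=0, q2=1} (q4, q3) contributes 0 new; branch {q1=0, q4=0} (q2, q3) contributes 0 new; branch {q2=1} (q1, q4, q3) contributes 4 new; branch {q4=1} (q2, q1, q3) contributes 2 new. Total: 14.

14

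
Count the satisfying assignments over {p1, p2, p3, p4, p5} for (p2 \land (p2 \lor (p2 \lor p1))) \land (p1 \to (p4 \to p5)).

Initial set: {((p2 \land (p2 \lor (p2 \lor p1))) \land (p1 \to (p4 \to p5)))}.
((p2 \land (p2 \lor (p2 \lor p1))) \land (p1 \to (p4 \to p5))): α-rule — add (p2 \land (p2 \lor (p2 \lor p1))), (p1 \to (p4 \to p5)).
(p2 \land (p2 \lor (p2 \lor p1))): α-rule — add p2, (p2 \lor (p2 \lor p1)).
(p1 \to (p4 \to p5)): β-rule — branch into \lnot p1  //  (p4 \to p5).
  branch 1 (add \lnot p1):
    (p2 \lor (p2 \lor p1)): β-rule — branch into p2  //  (p2 \lor p1).
      branch 1.1 (add p2):
        ○ open, literals {p1=0, p2=1}.
      branch 1.2 (add (p2 \lor p1)):
        (p2 \lor p1): β-rule — branch into p2  //  p1.
          branch 1.2.1 (add p2):
            ○ open, literals {p1=0, p2=1}.
          branch 1.2.2 (add p1):
            × closes — contains both p1 and \lnot p1.
  branch 2 (add (p4 \to p5)):
    (p2 \lor (p2 \lor p1)): β-rule — branch into p2  //  (p2 \lor p1).
      branch 2.1 (add p2):
        (p4 \to p5): β-rule — branch into \lnot p4  //  p5.
          branch 2.1.1 (add \lnot p4):
            ○ open, literals {p2=1, p4=0}.
          branch 2.1.2 (add p5):
            ○ open, literals {p2=1, p5=1}.
      branch 2.2 (add (p2 \lor p1)):
        (p4 \to p5): β-rule — branch into \lnot p4  //  p5.
          branch 2.2.1 (add \lnot p4):
            (p2 \lor p1): β-rule — branch into p2  //  p1.
              branch 2.2.1.1 (add p2):
                ○ open, literals {p2=1, p4=0}.
              branch 2.2.1.2 (add p1):
                ○ open, literals {p1=1, p2=1, p4=0}.
          branch 2.2.2 (add p5):
            (p2 \lor p1): β-rule — branch into p2  //  p1.
              branch 2.2.2.1 (add p2):
                ○ open, literals {p2=1, p5=1}.
              branch 2.2.2.2 (add p1):
                ○ open, literals {p1=1, p2=1, p5=1}.
1 branch closed, 8 open.
Each open branch fixes some atoms; the unmentioned ones are free. Counting distinct full assignments: branch {p1=0, p2=1} (p3, p4, p5) contributes 8 new; branch {p1=0, p2=1} (p3, p4, p5) contributes 0 new; branch {p2=1, p4=0} (p1, p3, p5) contributes 4 new; branch {p2=1, p5=1} (p1, p3, p4) contributes 2 new; branch {p2=1, p4=0} (p1, p3, p5) contributes 0 new; branch {p1=1, p2=1, p4=0} (p3, p5) contributes 0 new; branch {p2=1, p5=1} (p1, p3, p4) contributes 0 new; branch {p1=1, p2=1, p5=1} (p3, p4) contributes 0 new. Total: 14.

14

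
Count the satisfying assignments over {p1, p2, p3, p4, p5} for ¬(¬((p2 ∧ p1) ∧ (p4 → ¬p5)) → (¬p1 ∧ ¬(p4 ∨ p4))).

Initial set: {¬(¬((p2 ∧ p1) ∧ (p4 → ¬p5)) → (¬p1 ∧ ¬(p4 ∨ p4)))}.
¬(¬((p2 ∧ p1) ∧ (p4 → ¬p5)) → (¬p1 ∧ ¬(p4 ∨ p4))): α-rule — add ¬((p2 ∧ p1) ∧ (p4 → ¬p5)), ¬(¬p1 ∧ ¬(p4 ∨ p4)).
¬((p2 ∧ p1) ∧ (p4 → ¬p5)): β-rule — branch into ¬(p2 ∧ p1)  //  ¬(p4 → ¬p5).
  branch 1 (add ¬(p2 ∧ p1)):
    ¬(¬p1 ∧ ¬(p4 ∨ p4)): β-rule — branch into ¬¬p1  //  ¬¬(p4 ∨ p4).
      branch 1.1 (add ¬¬p1):
        ¬(p2 ∧ p1): β-rule — branch into ¬p2  //  ¬p1.
          branch 1.1.1 (add ¬p2):
            ○ open, literals {p1=true, p2=false}.
          branch 1.1.2 (add ¬p1):
            × closes — contains both p1 and ¬p1.
      branch 1.2 (add ¬¬(p4 ∨ p4)):
        ¬(p2 ∧ p1): β-rule — branch into ¬p2  //  ¬p1.
          branch 1.2.1 (add ¬p2):
            ¬¬(p4 ∨ p4): β-rule — branch into p4  //  p4.
              branch 1.2.1.1 (add p4):
                ○ open, literals {p2=false, p4=true}.
              branch 1.2.1.2 (add p4):
                ○ open, literals {p2=false, p4=true}.
          branch 1.2.2 (add ¬p1):
            ¬¬(p4 ∨ p4): β-rule — branch into p4  //  p4.
              branch 1.2.2.1 (add p4):
                ○ open, literals {p1=false, p4=true}.
              branch 1.2.2.2 (add p4):
                ○ open, literals {p1=false, p4=true}.
  branch 2 (add ¬(p4 → ¬p5)):
    ¬(p4 → ¬p5): α-rule — add p4, ¬¬p5.
    ¬(¬p1 ∧ ¬(p4 ∨ p4)): β-rule — branch into ¬¬p1  //  ¬¬(p4 ∨ p4).
      branch 2.1 (add ¬¬p1):
        ○ open, literals {p1=true, p4=true, p5=true}.
      branch 2.2 (add ¬¬(p4 ∨ p4)):
        ¬¬(p4 ∨ p4): β-rule — branch into p4  //  p4.
          branch 2.2.1 (add p4):
            ○ open, literals {p4=true, p5=true}.
          branch 2.2.2 (add p4):
            ○ open, literals {p4=true, p5=true}.
1 branch closed, 8 open.
Each open branch fixes some atoms; the unmentioned ones are free. Counting distinct full assignments: branch {p1=true, p2=false} (p3, p4, p5) contributes 8 new; branch {p2=false, p4=true} (p1, p3, p5) contributes 4 new; branch {p2=false, p4=true} (p1, p3, p5) contributes 0 new; branch {p1=false, p4=true} (p2, p3, p5) contributes 4 new; branch {p1=false, p4=true} (p2, p3, p5) contributes 0 new; branch {p1=true, p4=true, p5=true} (p2, p3) contributes 2 new; branch {p4=true, p5=true} (p1, p2, p3) contributes 0 new; branch {p4=true, p5=true} (p1, p2, p3) contributes 0 new. Total: 18.

18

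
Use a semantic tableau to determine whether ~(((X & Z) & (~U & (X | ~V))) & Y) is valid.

Assume the negation and expand:
Initial set: {F ~(((X & Z) & (~U & (X | ~V))) & Y)}.
F ~(((X & Z) & (~U & (X | ~V))) & Y): α-rule — add T ((X & Z) & (~U & (X | ~V))), T Y.
T ((X & Z) & (~U & (X | ~V))): α-rule — add T (X & Z), T (~U & (X | ~V)).
T (X & Z): α-rule — add T X, T Z.
T (~U & (X | ~V)): α-rule — add T ~U, T (X | ~V).
T (X | ~V): β-rule — branch into T X  //  T ~V.
  branch 1 (add T X):
    ○ open, literals {U=0, X=1, Y=1, Z=1}.
  branch 2 (add T ~V):
    ○ open, literals {U=0, V=0, X=1, Y=1, Z=1}.
0 branches closed, 2 open.
An open branch gives a countermodel: U=0, X=1, Y=1, Z=1 (unmentioned atoms arbitrary); under it the original formula is false.

Not valid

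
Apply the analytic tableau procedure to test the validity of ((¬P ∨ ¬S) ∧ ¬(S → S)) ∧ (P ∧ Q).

Assume the negation and expand:
Initial set: {¬(((¬P ∨ ¬S) ∧ ¬(S → S)) ∧ (P ∧ Q))}.
¬(((¬P ∨ ¬S) ∧ ¬(S → S)) ∧ (P ∧ Q)): β-rule — branch into ¬((¬P ∨ ¬S) ∧ ¬(S → S))  //  ¬(P ∧ Q).
  branch 1 (add ¬((¬P ∨ ¬S) ∧ ¬(S → S))):
    ¬((¬P ∨ ¬S) ∧ ¬(S → S)): β-rule — branch into ¬(¬P ∨ ¬S)  //  ¬¬(S → S).
      branch 1.1 (add ¬(¬P ∨ ¬S)):
        ¬(¬P ∨ ¬S): α-rule — add ¬¬P, ¬¬S.
        ○ open, literals {P=true, S=true}.
      branch 1.2 (add ¬¬(S → S)):
        ¬¬(S → S): β-rule — branch into ¬S  //  S.
          branch 1.2.1 (add ¬S):
            ○ open, literals {S=false}.
          branch 1.2.2 (add S):
            ○ open, literals {S=true}.
  branch 2 (add ¬(P ∧ Q)):
    ¬(P ∧ Q): β-rule — branch into ¬P  //  ¬Q.
      branch 2.1 (add ¬P):
        ○ open, literals {P=false}.
      branch 2.2 (add ¬Q):
        ○ open, literals {Q=false}.
0 branches closed, 5 open.
An open branch gives a countermodel: P=true, S=true (unmentioned atoms arbitrary); under it the original formula is false.

Not valid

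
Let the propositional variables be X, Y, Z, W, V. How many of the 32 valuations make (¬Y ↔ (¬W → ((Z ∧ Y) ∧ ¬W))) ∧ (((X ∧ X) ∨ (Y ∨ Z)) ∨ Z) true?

10

Initial set: {((¬Y ↔ (¬W → ((Z ∧ Y) ∧ ¬W))) ∧ (((X ∧ X) ∨ (Y ∨ Z)) ∨ Z))}.
((¬Y ↔ (¬W → ((Z ∧ Y) ∧ ¬W))) ∧ (((X ∧ X) ∨ (Y ∨ Z)) ∨ Z)): α-rule — add (¬Y ↔ (¬W → ((Z ∧ Y) ∧ ¬W))), (((X ∧ X) ∨ (Y ∨ Z)) ∨ Z).
(¬Y ↔ (¬W → ((Z ∧ Y) ∧ ¬W))): β-rule — branch into ¬Y, (¬W → ((Z ∧ Y) ∧ ¬W))  //  ¬¬Y, ¬(¬W → ((Z ∧ Y) ∧ ¬W)).
  branch 1 (add ¬Y, (¬W → ((Z ∧ Y) ∧ ¬W))):
    (((X ∧ X) ∨ (Y ∨ Z)) ∨ Z): β-rule — branch into ((X ∧ X) ∨ (Y ∨ Z))  //  Z.
      branch 1.1 (add ((X ∧ X) ∨ (Y ∨ Z))):
        (¬W → ((Z ∧ Y) ∧ ¬W)): β-rule — branch into ¬¬W  //  ((Z ∧ Y) ∧ ¬W).
          branch 1.1.1 (add ¬¬W):
            ((X ∧ X) ∨ (Y ∨ Z)): β-rule — branch into (X ∧ X)  //  (Y ∨ Z).
              branch 1.1.1.1 (add (X ∧ X)):
                (X ∧ X): α-rule — add X, X.
                ○ open, literals {W=T, X=T, Y=F}.
              branch 1.1.1.2 (add (Y ∨ Z)):
                (Y ∨ Z): β-rule — branch into Y  //  Z.
                  branch 1.1.1.2.1 (add Y):
                    × closes — contains both Y and ¬Y.
                  branch 1.1.1.2.2 (add Z):
                    ○ open, literals {W=T, Y=F, Z=T}.
          branch 1.1.2 (add ((Z ∧ Y) ∧ ¬W)):
            ((Z ∧ Y) ∧ ¬W): α-rule — add (Z ∧ Y), ¬W.
            (Z ∧ Y): α-rule — add Z, Y.
            × closes — contains both Y and ¬Y.
      branch 1.2 (add Z):
        (¬W → ((Z ∧ Y) ∧ ¬W)): β-rule — branch into ¬¬W  //  ((Z ∧ Y) ∧ ¬W).
          branch 1.2.1 (add ¬¬W):
            ○ open, literals {W=T, Y=F, Z=T}.
          branch 1.2.2 (add ((Z ∧ Y) ∧ ¬W)):
            ((Z ∧ Y) ∧ ¬W): α-rule — add (Z ∧ Y), ¬W.
            (Z ∧ Y): α-rule — add Z, Y.
            × closes — contains both Y and ¬Y.
  branch 2 (add ¬¬Y, ¬(¬W → ((Z ∧ Y) ∧ ¬W))):
    ¬(¬W → ((Z ∧ Y) ∧ ¬W)): α-rule — add ¬W, ¬((Z ∧ Y) ∧ ¬W).
    (((X ∧ X) ∨ (Y ∨ Z)) ∨ Z): β-rule — branch into ((X ∧ X) ∨ (Y ∨ Z))  //  Z.
      branch 2.1 (add ((X ∧ X) ∨ (Y ∨ Z))):
        ¬((Z ∧ Y) ∧ ¬W): β-rule — branch into ¬(Z ∧ Y)  //  ¬¬W.
          branch 2.1.1 (add ¬(Z ∧ Y)):
            ((X ∧ X) ∨ (Y ∨ Z)): β-rule — branch into (X ∧ X)  //  (Y ∨ Z).
              branch 2.1.1.1 (add (X ∧ X)):
                (X ∧ X): α-rule — add X, X.
                ¬(Z ∧ Y): β-rule — branch into ¬Z  //  ¬Y.
                  branch 2.1.1.1.1 (add ¬Z):
                    ○ open, literals {W=F, X=T, Y=T, Z=F}.
                  branch 2.1.1.1.2 (add ¬Y):
                    × closes — contains both Y and ¬Y.
              branch 2.1.1.2 (add (Y ∨ Z)):
                ¬(Z ∧ Y): β-rule — branch into ¬Z  //  ¬Y.
                  branch 2.1.1.2.1 (add ¬Z):
                    (Y ∨ Z): β-rule — branch into Y  //  Z.
                      branch 2.1.1.2.1.1 (add Y):
                        ○ open, literals {W=F, Y=T, Z=F}.
                      branch 2.1.1.2.1.2 (add Z):
                        × closes — contains both Z and ¬Z.
                  branch 2.1.1.2.2 (add ¬Y):
                    × closes — contains both Y and ¬Y.
          branch 2.1.2 (add ¬¬W):
            × closes — contains both W and ¬W.
      branch 2.2 (add Z):
        ¬((Z ∧ Y) ∧ ¬W): β-rule — branch into ¬(Z ∧ Y)  //  ¬¬W.
          branch 2.2.1 (add ¬(Z ∧ Y)):
            ¬(Z ∧ Y): β-rule — branch into ¬Z  //  ¬Y.
              branch 2.2.1.1 (add ¬Z):
                × closes — contains both Z and ¬Z.
              branch 2.2.1.2 (add ¬Y):
                × closes — contains both Y and ¬Y.
          branch 2.2.2 (add ¬¬W):
            × closes — contains both W and ¬W.
10 branches closed, 5 open.
Each open branch fixes some atoms; the unmentioned ones are free. Counting distinct full assignments: branch {W=T, X=T, Y=F} (Z, V) contributes 4 new; branch {W=T, Y=F, Z=T} (X, V) contributes 2 new; branch {W=T, Y=F, Z=T} (X, V) contributes 0 new; branch {W=F, X=T, Y=T, Z=F} (V) contributes 2 new; branch {W=F, Y=T, Z=F} (X, V) contributes 2 new. Total: 10.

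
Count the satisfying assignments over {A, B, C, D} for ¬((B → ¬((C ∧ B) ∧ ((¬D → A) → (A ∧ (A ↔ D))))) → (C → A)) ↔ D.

Initial set: {(¬((B → ¬((C ∧ B) ∧ ((¬D → A) → (A ∧ (A ↔ D))))) → (C → A)) ↔ D)}.
(¬((B → ¬((C ∧ B) ∧ ((¬D → A) → (A ∧ (A ↔ D))))) → (C → A)) ↔ D): β-rule — branch into ¬((B → ¬((C ∧ B) ∧ ((¬D → A) → (A ∧ (A ↔ D))))) → (C → A)), D  //  ¬¬((B → ¬((C ∧ B) ∧ ((¬D → A) → (A ∧ (A ↔ D))))) → (C → A)), ¬D.
  branch 1 (add ¬((B → ¬((C ∧ B) ∧ ((¬D → A) → (A ∧ (A ↔ D))))) → (C → A)), D):
    ¬((B → ¬((C ∧ B) ∧ ((¬D → A) → (A ∧ (A ↔ D))))) → (C → A)): α-rule — add (B → ¬((C ∧ B) ∧ ((¬D → A) → (A ∧ (A ↔ D))))), ¬(C → A).
    ¬(C → A): α-rule — add C, ¬A.
    (B → ¬((C ∧ B) ∧ ((¬D → A) → (A ∧ (A ↔ D))))): β-rule — branch into ¬B  //  ¬((C ∧ B) ∧ ((¬D → A) → (A ∧ (A ↔ D)))).
      branch 1.1 (add ¬B):
        ○ open, literals {A=false, B=false, C=true, D=true}.
      branch 1.2 (add ¬((C ∧ B) ∧ ((¬D → A) → (A ∧ (A ↔ D))))):
        ¬((C ∧ B) ∧ ((¬D → A) → (A ∧ (A ↔ D)))): β-rule — branch into ¬(C ∧ B)  //  ¬((¬D → A) → (A ∧ (A ↔ D))).
          branch 1.2.1 (add ¬(C ∧ B)):
            ¬(C ∧ B): β-rule — branch into ¬C  //  ¬B.
              branch 1.2.1.1 (add ¬C):
                × closes — contains both C and ¬C.
              branch 1.2.1.2 (add ¬B):
                ○ open, literals {A=false, B=false, C=true, D=true}.
          branch 1.2.2 (add ¬((¬D → A) → (A ∧ (A ↔ D)))):
            ¬((¬D → A) → (A ∧ (A ↔ D))): α-rule — add (¬D → A), ¬(A ∧ (A ↔ D)).
            (¬D → A): β-rule — branch into ¬¬D  //  A.
              branch 1.2.2.1 (add ¬¬D):
                ¬(A ∧ (A ↔ D)): β-rule — branch into ¬A  //  ¬(A ↔ D).
                  branch 1.2.2.1.1 (add ¬A):
                    ○ open, literals {A=false, C=true, D=true}.
                  branch 1.2.2.1.2 (add ¬(A ↔ D)):
                    ¬(A ↔ D): β-rule — branch into A, ¬D  //  ¬A, D.
                      branch 1.2.2.1.2.1 (add A, ¬D):
                        × closes — contains both A and ¬A.
                      branch 1.2.2.1.2.2 (add ¬A, D):
                        ○ open, literals {A=false, C=true, D=true}.
              branch 1.2.2.2 (add A):
                × closes — contains both A and ¬A.
  branch 2 (add ¬¬((B → ¬((C ∧ B) ∧ ((¬D → A) → (A ∧ (A ↔ D))))) → (C → A)), ¬D):
    ¬¬((B → ¬((C ∧ B) ∧ ((¬D → A) → (A ∧ (A ↔ D))))) → (C → A)): β-rule — branch into ¬(B → ¬((C ∧ B) ∧ ((¬D → A) → (A ∧ (A ↔ D)))))  //  (C → A).
      branch 2.1 (add ¬(B → ¬((C ∧ B) ∧ ((¬D → A) → (A ∧ (A ↔ D)))))):
        ¬(B → ¬((C ∧ B) ∧ ((¬D → A) → (A ∧ (A ↔ D))))): α-rule — add B, ¬¬((C ∧ B) ∧ ((¬D → A) → (A ∧ (A ↔ D)))).
        ¬¬((C ∧ B) ∧ ((¬D → A) → (A ∧ (A ↔ D)))): α-rule — add (C ∧ B), ((¬D → A) → (A ∧ (A ↔ D))).
        (C ∧ B): α-rule — add C, B.
        ((¬D → A) → (A ∧ (A ↔ D))): β-rule — branch into ¬(¬D → A)  //  (A ∧ (A ↔ D)).
          branch 2.1.1 (add ¬(¬D → A)):
            ¬(¬D → A): α-rule — add ¬D, ¬A.
            ○ open, literals {A=false, B=true, C=true, D=false}.
          branch 2.1.2 (add (A ∧ (A ↔ D))):
            (A ∧ (A ↔ D)): α-rule — add A, (A ↔ D).
            (A ↔ D): β-rule — branch into A, D  //  ¬A, ¬D.
              branch 2.1.2.1 (add A, D):
                × closes — contains both D and ¬D.
              branch 2.1.2.2 (add ¬A, ¬D):
                × closes — contains both A and ¬A.
      branch 2.2 (add (C → A)):
        (C → A): β-rule — branch into ¬C  //  A.
          branch 2.2.1 (add ¬C):
            ○ open, literals {C=false, D=false}.
          branch 2.2.2 (add A):
            ○ open, literals {A=true, D=false}.
5 branches closed, 7 open.
Each open branch fixes some atoms; the unmentioned ones are free. Counting distinct full assignments: branch {A=false, B=false, C=true, D=true} (none free) contributes 1 new; branch {A=false, B=false, C=true, D=true} (none free) contributes 0 new; branch {A=false, C=true, D=true} (B) contributes 1 new; branch {A=false, C=true, D=true} (B) contributes 0 new; branch {A=false, B=true, C=true, D=false} (none free) contributes 1 new; branch {C=false, D=false} (A, B) contributes 4 new; branch {A=true, D=false} (B, C) contributes 2 new. Total: 9.

9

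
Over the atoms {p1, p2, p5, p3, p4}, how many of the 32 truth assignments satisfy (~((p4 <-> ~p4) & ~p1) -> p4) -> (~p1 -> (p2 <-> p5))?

Initial set: {T ((~((p4 <-> ~p4) & ~p1) -> p4) -> (~p1 -> (p2 <-> p5)))}.
T ((~((p4 <-> ~p4) & ~p1) -> p4) -> (~p1 -> (p2 <-> p5))): β-rule — branch into F (~((p4 <-> ~p4) & ~p1) -> p4)  //  T (~p1 -> (p2 <-> p5)).
  branch 1 (add F (~((p4 <-> ~p4) & ~p1) -> p4)):
    F (~((p4 <-> ~p4) & ~p1) -> p4): α-rule — add T ~((p4 <-> ~p4) & ~p1), F p4.
    T ~((p4 <-> ~p4) & ~p1): β-rule — branch into F (p4 <-> ~p4)  //  F ~p1.
      branch 1.1 (add F (p4 <-> ~p4)):
        F (p4 <-> ~p4): β-rule — branch into T p4, F ~p4  //  F p4, T ~p4.
          branch 1.1.1 (add T p4, F ~p4):
            × closes — contains both p4 and ~p4.
          branch 1.1.2 (add F p4, T ~p4):
            ○ open, literals {p4=F}.
      branch 1.2 (add F ~p1):
        ○ open, literals {p1=T, p4=F}.
  branch 2 (add T (~p1 -> (p2 <-> p5))):
    T (~p1 -> (p2 <-> p5)): β-rule — branch into F ~p1  //  T (p2 <-> p5).
      branch 2.1 (add F ~p1):
        ○ open, literals {p1=T}.
      branch 2.2 (add T (p2 <-> p5)):
        T (p2 <-> p5): β-rule — branch into T p2, T p5  //  F p2, F p5.
          branch 2.2.1 (add T p2, T p5):
            ○ open, literals {p2=T, p5=T}.
          branch 2.2.2 (add F p2, F p5):
            ○ open, literals {p2=F, p5=F}.
1 branch closed, 5 open.
Each open branch fixes some atoms; the unmentioned ones are free. Counting distinct full assignments: branch {p4=F} (p1, p2, p5, p3) contributes 16 new; branch {p1=T, p4=F} (p2, p5, p3) contributes 0 new; branch {p1=T} (p2, p5, p3, p4) contributes 8 new; branch {p2=T, p5=T} (p1, p3, p4) contributes 2 new; branch {p2=F, p5=F} (p1, p3, p4) contributes 2 new. Total: 28.

28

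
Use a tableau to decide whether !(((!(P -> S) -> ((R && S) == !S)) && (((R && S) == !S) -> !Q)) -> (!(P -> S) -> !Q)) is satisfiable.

Initial set: {!(((!(P -> S) -> ((R && S) == !S)) && (((R && S) == !S) -> !Q)) -> (!(P -> S) -> !Q))}.
!(((!(P -> S) -> ((R && S) == !S)) && (((R && S) == !S) -> !Q)) -> (!(P -> S) -> !Q)): α-rule — add ((!(P -> S) -> ((R && S) == !S)) && (((R && S) == !S) -> !Q)), !(!(P -> S) -> !Q).
((!(P -> S) -> ((R && S) == !S)) && (((R && S) == !S) -> !Q)): α-rule — add (!(P -> S) -> ((R && S) == !S)), (((R && S) == !S) -> !Q).
!(!(P -> S) -> !Q): α-rule — add !(P -> S), !!Q.
!(P -> S): α-rule — add P, !S.
(!(P -> S) -> ((R && S) == !S)): β-rule — branch into !!(P -> S)  //  ((R && S) == !S).
  branch 1 (add !!(P -> S)):
    (((R && S) == !S) -> !Q): β-rule — branch into !((R && S) == !S)  //  !Q.
      branch 1.1 (add !((R && S) == !S)):
        !!(P -> S): β-rule — branch into !P  //  S.
          branch 1.1.1 (add !P):
            × closes — contains both P and !P.
          branch 1.1.2 (add S):
            × closes — contains both S and !S.
      branch 1.2 (add !Q):
        × closes — contains both Q and !Q.
  branch 2 (add ((R && S) == !S)):
    (((R && S) == !S) -> !Q): β-rule — branch into !((R && S) == !S)  //  !Q.
      branch 2.1 (add !((R && S) == !S)):
        ((R && S) == !S): β-rule — branch into (R && S), !S  //  !(R && S), !!S.
          branch 2.1.1 (add (R && S), !S):
            (R && S): α-rule — add R, S.
            × closes — contains both S and !S.
          branch 2.1.2 (add !(R && S), !!S):
            × closes — contains both S and !S.
      branch 2.2 (add !Q):
        × closes — contains both Q and !Q.
All 6 branches close.
Every branch closed; the formula is unsatisfiable.

Unsatisfiable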